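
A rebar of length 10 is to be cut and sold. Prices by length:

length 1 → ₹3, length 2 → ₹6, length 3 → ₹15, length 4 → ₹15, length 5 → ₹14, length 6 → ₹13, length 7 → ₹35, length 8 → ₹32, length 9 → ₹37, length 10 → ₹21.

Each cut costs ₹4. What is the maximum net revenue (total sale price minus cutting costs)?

46

Let r[k] be the best obtainable value from length k. For each k, try every first piece i and keep the best of price[i] + r[k−i] minus the 4 cut fee when i<k.
r[1] = 3
r[2] = 6
r[3] = 15
r[4] = 15
r[5] = 17  (first piece 2, then r[3]=15)
r[6] = 26  (first piece 3, then r[3]=15)
r[7] = 35
r[8] = 34  (first piece 1, then r[7]=35)
r[9] = 37  (first piece 2, then r[7]=35)
r[10] = 46  (first piece 3, then r[7]=35)
One optimal plan: pieces 7 + 3 (1 cut) → ₹50 − ₹4 = ₹46.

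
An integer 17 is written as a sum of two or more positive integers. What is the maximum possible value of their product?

Define f[k] = max over 1≤i<k of i · max(k−i, f[k−i]); the inner max lets the remainder stay uncut if that's better.
f[2] = 1*max(1,0) = 1*1 = 1
f[3] = 1*max(2,1) = 1*2 = 2
f[4] = 2*max(2,1) = 2*2 = 4
f[5] = 2*max(3,2) = 2*3 = 6
f[6] = 3*max(3,2) = 3*3 = 9
f[7] = 2*max(5,6) = 2*6 = 12
f[8] = 2*max(6,9) = 2*9 = 18
f[9] = 3*max(6,9) = 3*9 = 27
f[10] = 2*max(8,18) = 2*18 = 36
f[11] = 2*max(9,27) = 2*27 = 54
f[12] = 3*max(9,27) = 3*27 = 81
f[13] = 2*max(11,54) = 2*54 = 108
f[14] = 2*max(12,81) = 2*81 = 162
f[15] = 3*max(12,81) = 3*81 = 243
f[16] = 2*max(14,162) = 2*162 = 324
f[17] = 2*max(15,243) = 2*243 = 486
One optimal split: 3 + 3 + 3 + 3 + 3 + 2; product 3*3*3*3*3*2 = 486.

486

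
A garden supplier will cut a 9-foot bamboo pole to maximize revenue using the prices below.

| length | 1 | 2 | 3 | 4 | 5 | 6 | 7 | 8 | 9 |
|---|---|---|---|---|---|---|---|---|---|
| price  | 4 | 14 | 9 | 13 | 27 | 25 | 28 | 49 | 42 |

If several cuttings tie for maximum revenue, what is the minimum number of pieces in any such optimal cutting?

5

Let r[k] be the best obtainable value from length k. For each k, try every first piece i and keep the best of price[i] + r[k−i].
r[1] = 4
r[2] = 14
r[3] = 18  (first piece 1, then r[2]=14)
r[4] = 28  (first piece 2, then r[2]=14)
r[5] = 32  (first piece 1, then r[4]=28)
r[6] = 42  (first piece 2, then r[4]=28)
r[7] = 46  (first piece 1, then r[6]=42)
r[8] = 56  (first piece 2, then r[6]=42)
r[9] = 60  (first piece 1, then r[8]=56)
Maximum revenue is $60.
Now minimize piece count subject to staying optimal: for each k, pieces[k] = 1 + min over i with p[i]+r[k−i]=r[k] of pieces[k−i].
pieces[6] = 3
pieces[7] = 4
pieces[8] = 4
pieces[9] = 5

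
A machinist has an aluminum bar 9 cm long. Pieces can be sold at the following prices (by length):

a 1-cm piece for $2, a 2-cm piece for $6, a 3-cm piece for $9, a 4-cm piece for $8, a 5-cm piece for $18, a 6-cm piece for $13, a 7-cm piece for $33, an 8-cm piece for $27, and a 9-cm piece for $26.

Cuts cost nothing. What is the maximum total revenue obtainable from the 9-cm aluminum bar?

39

Let r[k] be the best obtainable value from length k. For each k, try every first piece i and keep the best of price[i] + r[k−i].
r[1] = 2
r[2] = max(2+2, 6+0) = 6
r[3] = max(2+6, 6+2, 9+0) = 9
r[4] = max(2+9, 6+6, 9+2, 8+0) = 12
r[5] = max(2+12, 6+9, 9+6, 8+2, 18+0) = 18
r[6] = max(2+18, 6+12, 9+9, 8+6, 18+2, 13+0) = 20
r[7] = max(2+20, 6+18, 9+12, …, 13+2, 33+0) = 33
r[8] = max(2+33, 6+20, 9+18, …, 33+2, 27+0) = 35
r[9] = max(2+35, 6+33, 9+20, …, 27+2, 26+0) = 39
One optimal cutting: 7 + 2 → $33 + $6 = $39.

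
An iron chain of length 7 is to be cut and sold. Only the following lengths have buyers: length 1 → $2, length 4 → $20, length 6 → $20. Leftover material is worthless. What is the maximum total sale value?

Consider every possible first cut. best[k] is the best of p[i]+best[k−i] over all sellable i≤k.
best[1] = 2
best[2] = 4  (first piece 1, then best[1]=2)
best[3] = 6  (first piece 1, then best[2]=4)
best[4] = 20
best[5] = 22  (first piece 1, then best[4]=20)
best[6] = 24  (first piece 1, then best[5]=22)
best[7] = 26  (first piece 1, then best[6]=24)
One optimal cutting: 4 + 1 + 1 + 1 → $26.

26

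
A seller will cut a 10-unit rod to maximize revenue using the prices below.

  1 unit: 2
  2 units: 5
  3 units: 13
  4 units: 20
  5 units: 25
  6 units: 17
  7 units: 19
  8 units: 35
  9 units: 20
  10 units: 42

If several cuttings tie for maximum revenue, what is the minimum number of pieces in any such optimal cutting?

2

Let r[k] be the best obtainable value from length k. For each k, try every first piece i and keep the best of price[i] + r[k−i].
r[1] = 2
r[2] = max(2+2, 5+0) = 5
r[3] = max(2+5, 5+2, 13+0) = 13
r[4] = max(2+13, 5+5, 13+2, 20+0) = 20
r[5] = max(2+20, 5+13, 13+5, 20+2, 25+0) = 25
r[6] = max(2+25, 5+20, 13+13, 20+5, 25+2, 17+0) = 27
r[7] = max(2+27, 5+25, 13+20, …, 17+2, 19+0) = 33
r[8] = max(2+33, 5+27, 13+25, …, 19+2, 35+0) = 40
r[9] = max(2+40, 5+33, 13+27, …, 35+2, 20+0) = 45
r[10] = max(2+45, 5+40, 13+33, …, 20+2, 42+0) = 50
Maximum revenue is 50.
Now minimize piece count subject to staying optimal: for each k, pieces[k] = 1 + min over i with p[i]+r[k−i]=r[k] of pieces[k−i].
pieces[7] = 2
pieces[8] = 2
pieces[9] = 2
pieces[10] = 2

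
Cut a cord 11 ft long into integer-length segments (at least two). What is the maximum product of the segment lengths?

54

Define m[k] = max over 1≤i<k of i · max(k−i, m[k−i]); the inner max lets the remainder stay uncut if that's better.
Small cases: m[2]=1, m[3]=2, m[4]=4, m[5]=6, m[6]=9.
m[7] = max(1*9, 2*6, 3*4, 4*3, 5*2, 6*1) = 12
m[8] = max(1*12, 2*9, 3*6, …, 6*2, 7*1) = 18
m[9] = max(1*18, 2*12, 3*9, …, 7*2, 8*1) = 27
m[10] = max(1*27, 2*18, 3*12, …, 8*2, 9*1) = 36
m[11] = max(1*36, 2*27, 3*18, …, 9*2, 10*1) = 54
One optimal split: 3 + 3 + 3 + 2; product 3*3*3*2 = 54.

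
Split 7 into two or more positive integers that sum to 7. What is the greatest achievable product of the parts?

Fill g[k] for k=2..7: at each k try every first piece i and multiply by the better of (k−i) uncut or g[k−i].
g[2] = 1*max(1,0) = 1*1 = 1
g[3] = 1*max(2,1) = 1*2 = 2
g[4] = 2*max(2,1) = 2*2 = 4
g[5] = 2*max(3,2) = 2*3 = 6
g[6] = 3*max(3,2) = 3*3 = 9
g[7] = 2*max(5,6) = 2*6 = 12
One optimal split: 3 + 2 + 2; product 3*2*2 = 12.

12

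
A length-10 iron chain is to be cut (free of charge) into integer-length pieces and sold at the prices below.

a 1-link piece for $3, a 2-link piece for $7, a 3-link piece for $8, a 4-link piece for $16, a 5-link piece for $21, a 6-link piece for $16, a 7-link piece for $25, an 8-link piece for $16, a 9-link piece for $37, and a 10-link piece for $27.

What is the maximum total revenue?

42

Consider every possible first cut. best[k] is the best of p[i]+best[k−i] over all sellable i≤k.
best[1] = 3
best[2] = max(3+3, 7+0) = 7
best[3] = max(3+7, 7+3, 8+0) = 10
best[4] = max(3+10, 7+7, 8+3, 16+0) = 16
best[5] = max(3+16, 7+10, 8+7, 16+3, 21+0) = 21
best[6] = max(3+21, 7+16, 8+10, 16+7, 21+3, 16+0) = 24
best[7] = max(3+24, 7+21, 8+16, …, 16+3, 25+0) = 28
best[8] = max(3+28, 7+24, 8+21, …, 25+3, 16+0) = 32
best[9] = max(3+32, 7+28, 8+24, …, 16+3, 37+0) = 37
best[10] = max(3+37, 7+32, 8+28, …, 37+3, 27+0) = 42
One optimal cutting: 5 + 5 → $21 + $21 = $42.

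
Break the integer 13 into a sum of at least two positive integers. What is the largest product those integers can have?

Fill m[k] for k=2..13: at each k try every first piece i and multiply by the better of (k−i) uncut or m[k−i].
m[2] = 1×max(1,0) = 1×1 = 1
m[3] = 1×max(2,1) = 1×2 = 2
m[4] = 2×max(2,1) = 2×2 = 4
m[5] = 2×max(3,2) = 2×3 = 6
m[6] = 3×max(3,2) = 3×3 = 9
m[7] = 2×max(5,6) = 2×6 = 12
m[8] = 2×max(6,9) = 2×9 = 18
m[9] = 3×max(6,9) = 3×9 = 27
m[10] = 2×max(8,18) = 2×18 = 36
m[11] = 2×max(9,27) = 2×27 = 54
m[12] = 3×max(9,27) = 3×27 = 81
m[13] = 2×max(11,54) = 2×54 = 108
One optimal split: 3 + 3 + 3 + 2 + 2; product 3×3×3×2×2 = 108.

108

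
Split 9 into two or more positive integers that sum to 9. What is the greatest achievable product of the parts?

Define P[k] = max over 1≤i<k of i · max(k−i, P[k−i]); the inner max lets the remainder stay uncut if that's better.
P[2] = 1*max(1,0) = 1*1 = 1
P[3] = 1*max(2,1) = 1*2 = 2
P[4] = 2*max(2,1) = 2*2 = 4
P[5] = 2*max(3,2) = 2*3 = 6
P[6] = 3*max(3,2) = 3*3 = 9
P[7] = 2*max(5,6) = 2*6 = 12
P[8] = 2*max(6,9) = 2*9 = 18
P[9] = 3*max(6,9) = 3*9 = 27
One optimal split: 3 + 3 + 3; product 3*3*3 = 27.

27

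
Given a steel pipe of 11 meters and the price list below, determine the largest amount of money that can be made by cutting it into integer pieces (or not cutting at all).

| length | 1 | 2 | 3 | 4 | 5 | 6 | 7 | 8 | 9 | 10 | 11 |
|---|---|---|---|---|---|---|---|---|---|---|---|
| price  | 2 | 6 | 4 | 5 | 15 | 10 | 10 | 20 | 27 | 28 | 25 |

33

Consider every possible first cut. best[k] is the best of p[i]+best[k−i] over all sellable i≤k.
best[1] = 2
best[2] = 6
best[3] = 8  (first piece 1, then best[2]=6)
best[4] = 12  (first piece 2, then best[2]=6)
best[5] = 15
best[6] = 18  (first piece 2, then best[4]=12)
best[7] = 21  (first piece 2, then best[5]=15)
best[8] = 24  (first piece 2, then best[6]=18)
best[9] = 27  (first piece 2, then best[7]=21)
best[10] = 30  (first piece 2, then best[8]=24)
best[11] = 33  (first piece 2, then best[9]=27)
One optimal cutting: 5 + 2 + 2 + 2 → $15 + $6 + $6 + $6 = $33.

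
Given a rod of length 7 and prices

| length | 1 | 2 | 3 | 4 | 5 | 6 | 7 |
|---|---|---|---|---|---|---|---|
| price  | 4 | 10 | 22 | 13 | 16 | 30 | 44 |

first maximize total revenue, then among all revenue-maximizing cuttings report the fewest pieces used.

3

Consider every possible first cut. r[k] is the best of p[i]+r[k−i] over all sellable i≤k.
r[1] = 4
r[2] = max(4+4, 10+0) = 10
r[3] = max(4+10, 10+4, 22+0) = 22
r[4] = max(4+22, 10+10, 22+4, 13+0) = 26
r[5] = max(4+26, 10+22, 22+10, 13+4, 16+0) = 32
r[6] = max(4+32, 10+26, 22+22, 13+10, 16+4, 30+0) = 44
r[7] = max(4+44, 10+32, 22+26, …, 30+4, 44+0) = 48
Maximum revenue is 48.
Now minimize piece count subject to staying optimal: for each k, pieces[k] = 1 + min over i with p[i]+r[k−i]=r[k] of pieces[k−i].
pieces[4] = 2
pieces[5] = 2
pieces[6] = 2
pieces[7] = 3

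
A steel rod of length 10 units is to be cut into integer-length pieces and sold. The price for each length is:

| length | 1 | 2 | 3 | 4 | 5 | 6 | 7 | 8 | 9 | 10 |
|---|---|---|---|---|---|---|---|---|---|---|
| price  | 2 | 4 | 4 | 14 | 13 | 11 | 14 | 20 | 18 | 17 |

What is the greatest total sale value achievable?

32

Build best[k] bottom-up: best[k] = max over allowed piece i of (p[i] + best[k−i]).
best[1] = 2
best[2] = max(2+2, 4+0) = 4
best[3] = max(2+4, 4+2, 4+0) = 6
best[4] = max(2+6, 4+4, 4+2, 14+0) = 14
best[5] = max(2+14, 4+6, 4+4, 14+2, 13+0) = 16
best[6] = max(2+16, 4+14, 4+6, 14+4, 13+2, 11+0) = 18
best[7] = max(2+18, 4+16, 4+14, …, 11+2, 14+0) = 20
best[8] = max(2+20, 4+18, 4+16, …, 14+2, 20+0) = 28
best[9] = max(2+28, 4+20, 4+18, …, 20+2, 18+0) = 30
best[10] = max(2+30, 4+28, 4+20, …, 18+2, 17+0) = 32
One optimal cutting: 4 + 4 + 1 + 1 → $14 + $14 + $2 + $2 = $32.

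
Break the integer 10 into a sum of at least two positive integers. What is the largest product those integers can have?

36

Let prod[k] be the best product for length k (with at least one cut). For each first piece i, the rest contributes max(k−i, prod[k−i]).
prod[2] = 1*max(1,0) = 1*1 = 1
prod[3] = 1*max(2,1) = 1*2 = 2
prod[4] = 2*max(2,1) = 2*2 = 4
prod[5] = 2*max(3,2) = 2*3 = 6
prod[6] = 3*max(3,2) = 3*3 = 9
prod[7] = 2*max(5,6) = 2*6 = 12
prod[8] = 2*max(6,9) = 2*9 = 18
prod[9] = 3*max(6,9) = 3*9 = 27
prod[10] = 2*max(8,18) = 2*18 = 36
One optimal split: 3 + 3 + 2 + 2; product 3*3*2*2 = 36.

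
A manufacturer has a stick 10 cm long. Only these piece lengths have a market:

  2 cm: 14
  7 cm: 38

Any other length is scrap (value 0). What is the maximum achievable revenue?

Consider every possible first cut. f[k] is the best of p[i]+f[k−i] over all sellable i≤k.
f[1] = 0
f[2] = 14
f[3] = 14
f[4] = 28  (first piece 2, then f[2]=14)
f[5] = 28
f[6] = 42  (first piece 2, then f[4]=28)
f[7] = max(14+28, 38+0) = 42
f[8] = max(14+42, 38+0) = 56
f[9] = max(14+42, 38+14) = 56
f[10] = max(14+56, 38+14) = 70
One optimal cutting: 2 + 2 + 2 + 2 + 2 → 70.

70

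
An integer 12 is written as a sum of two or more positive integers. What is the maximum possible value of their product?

81

Fill f[k] for k=2..12: at each k try every first piece i and multiply by the better of (k−i) uncut or f[k−i].
f[2] = 1*max(1,0) = 1*1 = 1
f[3] = 1*max(2,1) = 1*2 = 2
f[4] = 2*max(2,1) = 2*2 = 4
f[5] = 2*max(3,2) = 2*3 = 6
f[6] = 3*max(3,2) = 3*3 = 9
f[7] = 2*max(5,6) = 2*6 = 12
f[8] = 2*max(6,9) = 2*9 = 18
f[9] = 3*max(6,9) = 3*9 = 27
f[10] = 2*max(8,18) = 2*18 = 36
f[11] = 2*max(9,27) = 2*27 = 54
f[12] = 3*max(9,27) = 3*27 = 81
One optimal split: 3 + 3 + 3 + 3; product 3*3*3*3 = 81.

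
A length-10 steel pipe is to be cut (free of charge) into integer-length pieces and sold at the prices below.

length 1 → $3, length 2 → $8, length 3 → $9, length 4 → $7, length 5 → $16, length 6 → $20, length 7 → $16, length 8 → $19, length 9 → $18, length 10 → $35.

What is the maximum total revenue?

Consider every possible first cut. R[k] is the best of p[i]+R[k−i] over all sellable i≤k.
R[1] = 3
R[2] = 8
R[3] = 11  (first piece 1, then R[2]=8)
R[4] = 16  (first piece 2, then R[2]=8)
R[5] = 19  (first piece 1, then R[4]=16)
R[6] = 24  (first piece 2, then R[4]=16)
R[7] = 27  (first piece 1, then R[6]=24)
R[8] = 32  (first piece 2, then R[6]=24)
R[9] = 35  (first piece 1, then R[8]=32)
R[10] = 40  (first piece 2, then R[8]=32)
One optimal cutting: 2 + 2 + 2 + 2 + 2 → $8 + $8 + $8 + $8 + $8 = $40.

40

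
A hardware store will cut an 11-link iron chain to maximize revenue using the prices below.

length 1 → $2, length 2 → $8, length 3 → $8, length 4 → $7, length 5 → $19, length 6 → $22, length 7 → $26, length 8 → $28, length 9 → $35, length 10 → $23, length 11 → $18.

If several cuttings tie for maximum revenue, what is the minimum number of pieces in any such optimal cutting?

Build r[k] bottom-up: r[k] = max over allowed piece i of (p[i] + r[k−i]).
r[1] = 2
r[2] = max(2+2, 8+0) = 8
r[3] = max(2+8, 8+2, 8+0) = 10
r[4] = max(2+10, 8+8, 8+2, 7+0) = 16
r[5] = max(2+16, 8+10, 8+8, 7+2, 19+0) = 19
r[6] = max(2+19, 8+16, 8+10, 7+8, 19+2, 22+0) = 24
r[7] = max(2+24, 8+19, 8+16, …, 22+2, 26+0) = 27
r[8] = max(2+27, 8+24, 8+19, …, 26+2, 28+0) = 32
r[9] = max(2+32, 8+27, 8+24, …, 28+2, 35+0) = 35
r[10] = max(2+35, 8+32, 8+27, …, 35+2, 23+0) = 40
r[11] = max(2+40, 8+35, 8+32, …, 23+2, 18+0) = 43
Maximum revenue is $43.
Now minimize piece count subject to staying optimal: for each k, pieces[k] = 1 + min over i with p[i]+r[k−i]=r[k] of pieces[k−i].
pieces[8] = 4
pieces[9] = 1
pieces[10] = 5
pieces[11] = 2

2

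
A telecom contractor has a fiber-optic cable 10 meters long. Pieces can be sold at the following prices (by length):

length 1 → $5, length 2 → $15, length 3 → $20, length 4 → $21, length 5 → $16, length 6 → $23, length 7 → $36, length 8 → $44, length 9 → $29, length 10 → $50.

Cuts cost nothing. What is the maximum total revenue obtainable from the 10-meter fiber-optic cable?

Let v[k] be the best obtainable value from length k. For each k, try every first piece i and keep the best of price[i] + v[k−i].
v[1] = 5
v[2] = 15
v[3] = 20  (first piece 1, then v[2]=15)
v[4] = 30  (first piece 2, then v[2]=15)
v[5] = 35  (first piece 1, then v[4]=30)
v[6] = 45  (first piece 2, then v[4]=30)
v[7] = 50  (first piece 1, then v[6]=45)
v[8] = 60  (first piece 2, then v[6]=45)
v[9] = 65  (first piece 1, then v[8]=60)
v[10] = 75  (first piece 2, then v[8]=60)
One optimal cutting: 2 + 2 + 2 + 2 + 2 → $15 + $15 + $15 + $15 + $15 = $75.

75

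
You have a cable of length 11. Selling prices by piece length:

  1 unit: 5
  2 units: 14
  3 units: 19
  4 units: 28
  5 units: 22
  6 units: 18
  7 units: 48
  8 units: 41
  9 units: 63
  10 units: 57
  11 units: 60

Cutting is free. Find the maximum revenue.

77

Build R[k] bottom-up: R[k] = max over allowed piece i of (p[i] + R[k−i]).
R[1] = 5
R[2] = 14
R[3] = 19  (first piece 1, then R[2]=14)
R[4] = 28  (first piece 2, then R[2]=14)
R[5] = 33  (first piece 1, then R[4]=28)
R[6] = 42  (first piece 2, then R[4]=28)
R[7] = 48
R[8] = 56  (first piece 2, then R[6]=42)
R[9] = 63
R[10] = 70  (first piece 2, then R[8]=56)
R[11] = 77  (first piece 2, then R[9]=63)
One optimal cutting: 9 + 2 → 63 + 14 = 77.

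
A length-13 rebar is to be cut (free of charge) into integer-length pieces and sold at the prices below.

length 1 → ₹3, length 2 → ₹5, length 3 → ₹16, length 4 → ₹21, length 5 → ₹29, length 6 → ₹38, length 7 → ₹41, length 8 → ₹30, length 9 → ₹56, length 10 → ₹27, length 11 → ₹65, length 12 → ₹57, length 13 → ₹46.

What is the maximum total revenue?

79

Build v[k] bottom-up: v[k] = max over allowed piece i of (p[i] + v[k−i]).
v[1] = 3
v[2] = 6  (first piece 1, then v[1]=3)
v[3] = 16
v[4] = 21
v[5] = 29
v[6] = 38
v[7] = 41  (first piece 1, then v[6]=38)
v[8] = 45  (first piece 3, then v[5]=29)
v[9] = 56
v[10] = 59  (first piece 1, then v[9]=56)
v[11] = 67  (first piece 5, then v[6]=38)
v[12] = 76  (first piece 6, then v[6]=38)
v[13] = 79  (first piece 1, then v[12]=76)
One optimal cutting: 6 + 6 + 1 → ₹38 + ₹38 + ₹3 = ₹79.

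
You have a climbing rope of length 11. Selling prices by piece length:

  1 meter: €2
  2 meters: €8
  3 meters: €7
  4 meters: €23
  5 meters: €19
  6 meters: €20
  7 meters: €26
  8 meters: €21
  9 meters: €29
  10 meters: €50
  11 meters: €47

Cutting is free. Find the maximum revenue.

56

Let r[k] be the best obtainable value from length k. For each k, try every first piece i and keep the best of price[i] + r[k−i].
r[1] = 2
r[2] = max(2+2, 8+0) = 8
r[3] = max(2+8, 8+2, 7+0) = 10
r[4] = max(2+10, 8+8, 7+2, 23+0) = 23
r[5] = max(2+23, 8+10, 7+8, 23+2, 19+0) = 25
r[6] = max(2+25, 8+23, 7+10, 23+8, 19+2, 20+0) = 31
r[7] = max(2+31, 8+25, 7+23, …, 20+2, 26+0) = 33
r[8] = max(2+33, 8+31, 7+25, …, 26+2, 21+0) = 46
r[9] = max(2+46, 8+33, 7+31, …, 21+2, 29+0) = 48
r[10] = max(2+48, 8+46, 7+33, …, 29+2, 50+0) = 54
r[11] = max(2+54, 8+48, 7+46, …, 50+2, 47+0) = 56
One optimal cutting: 4 + 4 + 2 + 1 → €23 + €23 + €8 + €2 = €56.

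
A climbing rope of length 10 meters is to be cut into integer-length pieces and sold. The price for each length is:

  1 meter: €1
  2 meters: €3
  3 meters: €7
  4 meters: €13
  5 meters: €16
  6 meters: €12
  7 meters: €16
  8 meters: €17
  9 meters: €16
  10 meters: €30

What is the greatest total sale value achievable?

Build best[k] bottom-up: best[k] = max over allowed piece i of (p[i] + best[k−i]).
best[1] = 1
best[2] = max(1+1, 3+0) = 3
best[3] = max(1+3, 3+1, 7+0) = 7
best[4] = max(1+7, 3+3, 7+1, 13+0) = 13
best[5] = max(1+13, 3+7, 7+3, 13+1, 16+0) = 16
best[6] = max(1+16, 3+13, 7+7, 13+3, 16+1, 12+0) = 17
best[7] = max(1+17, 3+16, 7+13, …, 12+1, 16+0) = 20
best[8] = max(1+20, 3+17, 7+16, …, 16+1, 17+0) = 26
best[9] = max(1+26, 3+20, 7+17, …, 17+1, 16+0) = 29
best[10] = max(1+29, 3+26, 7+20, …, 16+1, 30+0) = 32
One optimal cutting: 5 + 5 → €16 + €16 = €32.

32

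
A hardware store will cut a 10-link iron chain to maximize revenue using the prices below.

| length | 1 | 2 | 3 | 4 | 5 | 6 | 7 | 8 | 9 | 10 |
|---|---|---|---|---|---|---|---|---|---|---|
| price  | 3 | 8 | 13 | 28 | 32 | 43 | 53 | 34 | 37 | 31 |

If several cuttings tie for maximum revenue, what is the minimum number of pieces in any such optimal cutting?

Build r[k] bottom-up: r[k] = max over allowed piece i of (p[i] + r[k−i]).
r[1] = 3
r[2] = 8
r[3] = 13
r[4] = 28
r[5] = 32
r[6] = 43
r[7] = 53
r[8] = 56  (first piece 1, then r[7]=53)
r[9] = 61  (first piece 2, then r[7]=53)
r[10] = 71  (first piece 4, then r[6]=43)
Maximum revenue is $71.
Now minimize piece count subject to staying optimal: for each k, pieces[k] = 1 + min over i with p[i]+r[k−i]=r[k] of pieces[k−i].
pieces[7] = 1
pieces[8] = 2
pieces[9] = 2
pieces[10] = 2

2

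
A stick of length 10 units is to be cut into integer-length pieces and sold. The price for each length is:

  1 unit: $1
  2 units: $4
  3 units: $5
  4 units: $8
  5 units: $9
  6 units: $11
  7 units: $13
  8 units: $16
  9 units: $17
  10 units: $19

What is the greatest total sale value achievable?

Build R[k] bottom-up: R[k] = max over allowed piece i of (p[i] + R[k−i]).
R[1] = 1
R[2] = 4
R[3] = 5  (first piece 1, then R[2]=4)
R[4] = 8  (first piece 2, then R[2]=4)
R[5] = 9  (first piece 1, then R[4]=8)
R[6] = 12  (first piece 2, then R[4]=8)
R[7] = 13  (first piece 1, then R[6]=12)
R[8] = 16  (first piece 2, then R[6]=12)
R[9] = 17  (first piece 1, then R[8]=16)
R[10] = 20  (first piece 2, then R[8]=16)
One optimal cutting: 2 + 2 + 2 + 2 + 2 → $4 + $4 + $4 + $4 + $4 = $20.

20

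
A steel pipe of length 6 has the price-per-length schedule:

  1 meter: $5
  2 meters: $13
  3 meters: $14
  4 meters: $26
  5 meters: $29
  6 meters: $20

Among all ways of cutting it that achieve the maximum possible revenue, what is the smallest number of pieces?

Let r[k] be the best obtainable value from length k. For each k, try every first piece i and keep the best of price[i] + r[k−i].
r[1] = 5
r[2] = max(5+5, 13+0) = 13
r[3] = max(5+13, 13+5, 14+0) = 18
r[4] = max(5+18, 13+13, 14+5, 26+0) = 26
r[5] = max(5+26, 13+18, 14+13, 26+5, 29+0) = 31
r[6] = max(5+31, 13+26, 14+18, 26+13, 29+5, 20+0) = 39
Maximum revenue is $39.
Now minimize piece count subject to staying optimal: for each k, pieces[k] = 1 + min over i with p[i]+r[k−i]=r[k] of pieces[k−i].
pieces[3] = 2
pieces[4] = 1
pieces[5] = 2
pieces[6] = 2

2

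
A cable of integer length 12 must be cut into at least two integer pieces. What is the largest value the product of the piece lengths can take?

Fill P[k] for k=2..12: at each k try every first piece i and multiply by the better of (k−i) uncut or P[k−i].
P[2] = 1×max(1,0) = 1×1 = 1
P[3] = 1×max(2,1) = 1×2 = 2
P[4] = 2×max(2,1) = 2×2 = 4
P[5] = 2×max(3,2) = 2×3 = 6
P[6] = 3×max(3,2) = 3×3 = 9
P[7] = 2×max(5,6) = 2×6 = 12
P[8] = 2×max(6,9) = 2×9 = 18
P[9] = 3×max(6,9) = 3×9 = 27
P[10] = 2×max(8,18) = 2×18 = 36
P[11] = 2×max(9,27) = 2×27 = 54
P[12] = 3×max(9,27) = 3×27 = 81
One optimal split: 3 + 3 + 3 + 3; product 3×3×3×3 = 81.

81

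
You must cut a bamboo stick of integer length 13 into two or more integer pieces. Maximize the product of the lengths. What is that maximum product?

108

Fill f[k] for k=2..13: at each k try every first piece i and multiply by the better of (k−i) uncut or f[k−i].
f[2] = 1×max(1,0) = 1×1 = 1
f[3] = 1×max(2,1) = 1×2 = 2
f[4] = 2×max(2,1) = 2×2 = 4
f[5] = 2×max(3,2) = 2×3 = 6
f[6] = 3×max(3,2) = 3×3 = 9
f[7] = 2×max(5,6) = 2×6 = 12
f[8] = 2×max(6,9) = 2×9 = 18
f[9] = 3×max(6,9) = 3×9 = 27
f[10] = 2×max(8,18) = 2×18 = 36
f[11] = 2×max(9,27) = 2×27 = 54
f[12] = 3×max(9,27) = 3×27 = 81
f[13] = 2×max(11,54) = 2×54 = 108
One optimal split: 3 + 3 + 3 + 2 + 2; product 3×3×3×2×2 = 108.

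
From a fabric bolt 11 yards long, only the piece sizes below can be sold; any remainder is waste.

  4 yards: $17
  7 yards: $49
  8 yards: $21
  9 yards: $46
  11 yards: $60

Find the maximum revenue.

66

Build r[k] bottom-up: r[k] = max over allowed piece i of (p[i] + r[k−i]).
r[1] = 0
r[2] = 0
r[3] = 0
r[4] = 17
r[5] = 17
r[6] = 17
r[7] = max(17+0, 49+0) = 49
r[8] = max(17+17, 49+0, 21+0) = 49
r[9] = max(17+17, 49+0, 21+0, 46+0) = 49
r[10] = max(17+17, 49+0, 21+0, 46+0) = 49
r[11] = max(17+49, 49+17, 21+0, 46+0, 60+0) = 66
One optimal cutting: 7 + 4 → $66.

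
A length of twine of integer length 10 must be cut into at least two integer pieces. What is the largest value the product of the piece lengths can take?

36

Define P[k] = max over 1≤i<k of i · max(k−i, P[k−i]); the inner max lets the remainder stay uncut if that's better.
P[2] = 1*max(1,0) = 1*1 = 1
P[3] = 1*max(2,1) = 1*2 = 2
P[4] = 2*max(2,1) = 2*2 = 4
P[5] = 2*max(3,2) = 2*3 = 6
P[6] = 3*max(3,2) = 3*3 = 9
P[7] = 2*max(5,6) = 2*6 = 12
P[8] = 2*max(6,9) = 2*9 = 18
P[9] = 3*max(6,9) = 3*9 = 27
P[10] = 2*max(8,18) = 2*18 = 36
One optimal split: 3 + 3 + 2 + 2; product 3*3*2*2 = 36.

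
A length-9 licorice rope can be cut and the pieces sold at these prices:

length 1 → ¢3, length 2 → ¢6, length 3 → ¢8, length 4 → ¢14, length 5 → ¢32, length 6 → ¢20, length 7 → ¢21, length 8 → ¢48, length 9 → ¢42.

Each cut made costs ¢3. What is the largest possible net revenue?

Let net[k] be the best obtainable value from length k. For each k, try every first piece i and keep the best of price[i] + net[k−i] minus the 3 cut fee when i<k.
net[1] = 3
net[2] = 6
net[3] = 8
net[4] = 14
net[5] = 32
net[6] = 32  (first piece 1, then net[5]=32)
net[7] = 35  (first piece 2, then net[5]=32)
net[8] = 48
net[9] = 48  (first piece 1, then net[8]=48)
One optimal plan: pieces 8 + 1 (1 cut) → ¢51 − ¢3 = ¢48.

48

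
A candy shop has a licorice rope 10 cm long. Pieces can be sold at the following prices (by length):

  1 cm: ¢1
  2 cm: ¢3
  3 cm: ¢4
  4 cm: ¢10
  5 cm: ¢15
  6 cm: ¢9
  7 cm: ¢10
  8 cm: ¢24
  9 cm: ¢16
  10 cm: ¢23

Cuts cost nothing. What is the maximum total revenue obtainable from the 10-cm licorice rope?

Build r[k] bottom-up: r[k] = max over allowed piece i of (p[i] + r[k−i]).
r[1] = 1
r[2] = max(1+1, 3+0) = 3
r[3] = max(1+3, 3+1, 4+0) = 4
r[4] = max(1+4, 3+3, 4+1, 10+0) = 10
r[5] = max(1+10, 3+4, 4+3, 10+1, 15+0) = 15
r[6] = max(1+15, 3+10, 4+4, 10+3, 15+1, 9+0) = 16
r[7] = max(1+16, 3+15, 4+10, …, 9+1, 10+0) = 18
r[8] = max(1+18, 3+16, 4+15, …, 10+1, 24+0) = 24
r[9] = max(1+24, 3+18, 4+16, …, 24+1, 16+0) = 25
r[10] = max(1+25, 3+24, 4+18, …, 16+1, 23+0) = 30
One optimal cutting: 5 + 5 → ¢15 + ¢15 = ¢30.

30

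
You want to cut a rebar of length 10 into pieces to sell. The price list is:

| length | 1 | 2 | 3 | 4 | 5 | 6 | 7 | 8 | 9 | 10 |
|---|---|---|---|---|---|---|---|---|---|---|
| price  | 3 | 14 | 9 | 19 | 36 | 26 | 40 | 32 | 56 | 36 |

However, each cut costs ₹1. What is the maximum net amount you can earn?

71

Build v[k] bottom-up: v[k] = max over allowed piece i of (p[i] + v[k−i]) − 1 per cut.
v[1] = 3
v[2] = 14
v[3] = 16  (first piece 1, then v[2]=14)
v[4] = 27  (first piece 2, then v[2]=14)
v[5] = 36
v[6] = 40  (first piece 2, then v[4]=27)
v[7] = 49  (first piece 2, then v[5]=36)
v[8] = 53  (first piece 2, then v[6]=40)
v[9] = 62  (first piece 2, then v[7]=49)
v[10] = 71  (first piece 5, then v[5]=36)
One optimal plan: pieces 5 + 5 (1 cut) → ₹72 − ₹1 = ₹71.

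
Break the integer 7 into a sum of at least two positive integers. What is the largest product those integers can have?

12

Fill P[k] for k=2..7: at each k try every first piece i and multiply by the better of (k−i) uncut or P[k−i].
P[2] = 1×max(1,0) = 1×1 = 1
P[3] = 1×max(2,1) = 1×2 = 2
P[4] = 2×max(2,1) = 2×2 = 4
P[5] = 2×max(3,2) = 2×3 = 6
P[6] = 3×max(3,2) = 3×3 = 9
P[7] = 2×max(5,6) = 2×6 = 12
One optimal split: 3 + 2 + 2; product 3×2×2 = 12.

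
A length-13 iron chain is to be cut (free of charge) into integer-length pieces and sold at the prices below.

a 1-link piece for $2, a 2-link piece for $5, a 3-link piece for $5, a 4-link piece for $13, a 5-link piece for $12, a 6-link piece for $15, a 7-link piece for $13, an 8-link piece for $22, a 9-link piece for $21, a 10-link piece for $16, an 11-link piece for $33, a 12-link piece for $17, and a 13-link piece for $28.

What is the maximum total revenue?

Build r[k] bottom-up: r[k] = max over allowed piece i of (p[i] + r[k−i]).
r[1] = 2
r[2] = max(2+2, 5+0) = 5
r[3] = max(2+5, 5+2, 5+0) = 7
r[4] = max(2+7, 5+5, 5+2, 13+0) = 13
r[5] = max(2+13, 5+7, 5+5, 13+2, 12+0) = 15
r[6] = max(2+15, 5+13, 5+7, 13+5, 12+2, 15+0) = 18
r[7] = max(2+18, 5+15, 5+13, …, 15+2, 13+0) = 20
r[8] = max(2+20, 5+18, 5+15, …, 13+2, 22+0) = 26
r[9] = max(2+26, 5+20, 5+18, …, 22+2, 21+0) = 28
r[10] = max(2+28, 5+26, 5+20, …, 21+2, 16+0) = 31
r[11] = max(2+31, 5+28, 5+26, …, 16+2, 33+0) = 33
r[12] = max(2+33, 5+31, 5+28, …, 33+2, 17+0) = 39
r[13] = max(2+39, 5+33, 5+31, …, 17+2, 28+0) = 41
One optimal cutting: 4 + 4 + 4 + 1 → $13 + $13 + $13 + $2 = $41.

41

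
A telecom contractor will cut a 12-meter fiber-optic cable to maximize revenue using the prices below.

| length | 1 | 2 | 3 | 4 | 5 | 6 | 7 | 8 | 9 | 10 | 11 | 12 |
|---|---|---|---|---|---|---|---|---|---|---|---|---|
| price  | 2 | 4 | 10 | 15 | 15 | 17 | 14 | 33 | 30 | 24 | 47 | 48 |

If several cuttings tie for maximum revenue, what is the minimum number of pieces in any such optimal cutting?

2

Let r[k] be the best obtainable value from length k. For each k, try every first piece i and keep the best of price[i] + r[k−i].
r[1] = 2
r[2] = max(2+2, 4+0) = 4
r[3] = max(2+4, 4+2, 10+0) = 10
r[4] = max(2+10, 4+4, 10+2, 15+0) = 15
r[5] = max(2+15, 4+10, 10+4, 15+2, 15+0) = 17
r[6] = max(2+17, 4+15, 10+10, 15+4, 15+2, 17+0) = 20
r[7] = max(2+20, 4+17, 10+15, …, 17+2, 14+0) = 25
r[8] = max(2+25, 4+20, 10+17, …, 14+2, 33+0) = 33
r[9] = max(2+33, 4+25, 10+20, …, 33+2, 30+0) = 35
r[10] = max(2+35, 4+33, 10+25, …, 30+2, 24+0) = 37
r[11] = max(2+37, 4+35, 10+33, …, 24+2, 47+0) = 47
r[12] = max(2+47, 4+37, 10+35, …, 47+2, 48+0) = 49
Maximum revenue is $49.
Now minimize piece count subject to staying optimal: for each k, pieces[k] = 1 + min over i with p[i]+r[k−i]=r[k] of pieces[k−i].
pieces[9] = 2
pieces[10] = 2
pieces[11] = 1
pieces[12] = 2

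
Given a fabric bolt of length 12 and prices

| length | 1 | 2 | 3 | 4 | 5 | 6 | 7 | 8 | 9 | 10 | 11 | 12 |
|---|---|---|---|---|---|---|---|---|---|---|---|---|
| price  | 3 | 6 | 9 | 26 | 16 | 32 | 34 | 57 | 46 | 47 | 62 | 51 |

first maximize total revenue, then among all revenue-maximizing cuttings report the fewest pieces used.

Let r[k] be the best obtainable value from length k. For each k, try every first piece i and keep the best of price[i] + r[k−i].
r[1] = 3
r[2] = max(3+3, 6+0) = 6
r[3] = max(3+6, 6+3, 9+0) = 9
r[4] = max(3+9, 6+6, 9+3, 26+0) = 26
r[5] = max(3+26, 6+9, 9+6, 26+3, 16+0) = 29
r[6] = max(3+29, 6+26, 9+9, 26+6, 16+3, 32+0) = 32
r[7] = max(3+32, 6+29, 9+26, …, 32+3, 34+0) = 35
r[8] = max(3+35, 6+32, 9+29, …, 34+3, 57+0) = 57
r[9] = max(3+57, 6+35, 9+32, …, 57+3, 46+0) = 60
r[10] = max(3+60, 6+57, 9+35, …, 46+3, 47+0) = 63
r[11] = max(3+63, 6+60, 9+57, …, 47+3, 62+0) = 66
r[12] = max(3+66, 6+63, 9+60, …, 62+3, 51+0) = 83
Maximum revenue is $83.
Now minimize piece count subject to staying optimal: for each k, pieces[k] = 1 + min over i with p[i]+r[k−i]=r[k] of pieces[k−i].
pieces[9] = 2
pieces[10] = 2
pieces[11] = 2
pieces[12] = 2

2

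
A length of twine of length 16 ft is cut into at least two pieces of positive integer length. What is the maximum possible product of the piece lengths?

324

Define prod[k] = max over 1≤i<k of i · max(k−i, prod[k−i]); the inner max lets the remainder stay uncut if that's better.
Small cases: prod[2]=1, prod[3]=2, prod[4]=4, prod[5]=6, prod[6]=9, prod[7]=12, prod[8]=18.
prod[9] = max(1·18, 2·12, 3·9, …, 7·2, 8·1) = 27
prod[10] = max(1·27, 2·18, 3·12, …, 8·2, 9·1) = 36
prod[11] = max(1·36, 2·27, 3·18, …, 9·2, 10·1) = 54
prod[12] = max(1·54, 2·36, 3·27, …, 10·2, 11·1) = 81
prod[13] = max(1·81, 2·54, 3·36, …, 11·2, 12·1) = 108
prod[14] = max(1·108, 2·81, 3·54, …, 12·2, 13·1) = 162
prod[15] = max(1·162, 2·108, 3·81, …, 13·2, 14·1) = 243
prod[16] = max(1·243, 2·162, 3·108, …, 14·2, 15·1) = 324
One optimal split: 3 + 3 + 3 + 3 + 2 + 2; product 3·3·3·3·2·2 = 324.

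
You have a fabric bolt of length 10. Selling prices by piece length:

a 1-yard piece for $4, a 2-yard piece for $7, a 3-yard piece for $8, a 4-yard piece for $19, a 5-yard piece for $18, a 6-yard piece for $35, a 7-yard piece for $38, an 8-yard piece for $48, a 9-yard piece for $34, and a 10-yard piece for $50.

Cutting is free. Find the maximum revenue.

56

Build r[k] bottom-up: r[k] = max over allowed piece i of (p[i] + r[k−i]).
r[1] = 4
r[2] = max(4+4, 7+0) = 8
r[3] = max(4+8, 7+4, 8+0) = 12
r[4] = max(4+12, 7+8, 8+4, 19+0) = 19
r[5] = max(4+19, 7+12, 8+8, 19+4, 18+0) = 23
r[6] = max(4+23, 7+19, 8+12, 19+8, 18+4, 35+0) = 35
r[7] = max(4+35, 7+23, 8+19, …, 35+4, 38+0) = 39
r[8] = max(4+39, 7+35, 8+23, …, 38+4, 48+0) = 48
r[9] = max(4+48, 7+39, 8+35, …, 48+4, 34+0) = 52
r[10] = max(4+52, 7+48, 8+39, …, 34+4, 50+0) = 56
One optimal cutting: 8 + 1 + 1 → $48 + $4 + $4 = $56.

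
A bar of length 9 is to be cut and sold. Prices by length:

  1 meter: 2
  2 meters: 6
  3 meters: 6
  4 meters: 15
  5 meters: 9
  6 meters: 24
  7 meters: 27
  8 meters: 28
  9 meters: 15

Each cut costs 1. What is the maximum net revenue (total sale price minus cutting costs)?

Consider every possible first cut. net[k] is the best of p[i]+net[k−i] over all sellable i≤k, charging 1 whenever i<k.
net[1] = 2
net[2] = 6
net[3] = 7  (first piece 1, then net[2]=6)
net[4] = 15
net[5] = 16  (first piece 1, then net[4]=15)
net[6] = 24
net[7] = 27
net[8] = 29  (first piece 2, then net[6]=24)
net[9] = 32  (first piece 2, then net[7]=27)
One optimal plan: pieces 7 + 2 (1 cut) → 33 − 1 = 32.

32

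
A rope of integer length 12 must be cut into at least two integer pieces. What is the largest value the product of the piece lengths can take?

81

Fill g[k] for k=2..12: at each k try every first piece i and multiply by the better of (k−i) uncut or g[k−i].
g[2] = 1×max(1,0) = 1×1 = 1
g[3] = max(1×2, 2×1) = 2
g[4] = max(1×3, 2×2, 3×1) = 4
g[5] = max(1×4, 2×3, 3×2, 4×1) = 6
g[6] = max(1×6, 2×4, 3×3, 4×2, 5×1) = 9
g[7] = max(1×9, 2×6, 3×4, 4×3, 5×2, 6×1) = 12
g[8] = max(1×12, 2×9, 3×6, …, 6×2, 7×1) = 18
g[9] = max(1×18, 2×12, 3×9, …, 7×2, 8×1) = 27
g[10] = max(1×27, 2×18, 3×12, …, 8×2, 9×1) = 36
g[11] = max(1×36, 2×27, 3×18, …, 9×2, 10×1) = 54
g[12] = max(1×54, 2×36, 3×27, …, 10×2, 11×1) = 81
One optimal split: 3 + 3 + 3 + 3; product 3×3×3×3 = 81.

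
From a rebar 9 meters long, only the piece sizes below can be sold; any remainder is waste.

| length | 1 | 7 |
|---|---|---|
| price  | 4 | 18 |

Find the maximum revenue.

Let best[k] be the best obtainable value from length k. For each k, try every first piece i and keep the best of price[i] + best[k−i].
best[1] = 4
best[2] = 8  (first piece 1, then best[1]=4)
best[3] = 12  (first piece 1, then best[2]=8)
best[4] = 16  (first piece 1, then best[3]=12)
best[5] = 20  (first piece 1, then best[4]=16)
best[6] = 24  (first piece 1, then best[5]=20)
best[7] = max(4+24, 18+0) = 28
best[8] = max(4+28, 18+4) = 32
best[9] = max(4+32, 18+8) = 36
One optimal cutting: 1 + 1 + 1 + 1 + 1 + 1 + 1 + 1 + 1 → ₹36.

36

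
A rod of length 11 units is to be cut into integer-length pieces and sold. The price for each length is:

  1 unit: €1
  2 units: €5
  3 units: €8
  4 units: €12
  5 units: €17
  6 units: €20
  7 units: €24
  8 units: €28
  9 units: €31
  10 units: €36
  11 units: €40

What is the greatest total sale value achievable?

Consider every possible first cut. r[k] is the best of p[i]+r[k−i] over all sellable i≤k.
r[1] = 1
r[2] = 5
r[3] = 8
r[4] = 12
r[5] = 17
r[6] = 20
r[7] = 24
r[8] = 28
r[9] = 31
r[10] = 36
r[11] = 40
Best is to sell the whole 11-unit piece uncut for €40.

40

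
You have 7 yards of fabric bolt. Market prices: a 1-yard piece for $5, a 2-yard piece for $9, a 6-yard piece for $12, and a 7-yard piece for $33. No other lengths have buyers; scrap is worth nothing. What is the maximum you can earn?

Let best[k] be the best obtainable value from length k. For each k, try every first piece i and keep the best of price[i] + best[k−i].
best[1] = 5
best[2] = 10  (first piece 1, then best[1]=5)
best[3] = 15  (first piece 1, then best[2]=10)
best[4] = 20  (first piece 1, then best[3]=15)
best[5] = 25  (first piece 1, then best[4]=20)
best[6] = 30  (first piece 1, then best[5]=25)
best[7] = 35  (first piece 1, then best[6]=30)
One optimal cutting: 1 + 1 + 1 + 1 + 1 + 1 + 1 → $35.

35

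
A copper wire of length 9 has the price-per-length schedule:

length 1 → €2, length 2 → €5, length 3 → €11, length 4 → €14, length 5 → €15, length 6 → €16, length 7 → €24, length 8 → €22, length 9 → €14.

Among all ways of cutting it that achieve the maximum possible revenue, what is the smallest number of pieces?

Build r[k] bottom-up: r[k] = max over allowed piece i of (p[i] + r[k−i]).
r[1] = 2
r[2] = max(2+2, 5+0) = 5
r[3] = max(2+5, 5+2, 11+0) = 11
r[4] = max(2+11, 5+5, 11+2, 14+0) = 14
r[5] = max(2+14, 5+11, 11+5, 14+2, 15+0) = 16
r[6] = max(2+16, 5+14, 11+11, 14+5, 15+2, 16+0) = 22
r[7] = max(2+22, 5+16, 11+14, …, 16+2, 24+0) = 25
r[8] = max(2+25, 5+22, 11+16, …, 24+2, 22+0) = 28
r[9] = max(2+28, 5+25, 11+22, …, 22+2, 14+0) = 33
Maximum revenue is €33.
Now minimize piece count subject to staying optimal: for each k, pieces[k] = 1 + min over i with p[i]+r[k−i]=r[k] of pieces[k−i].
pieces[6] = 2
pieces[7] = 2
pieces[8] = 2
pieces[9] = 3

3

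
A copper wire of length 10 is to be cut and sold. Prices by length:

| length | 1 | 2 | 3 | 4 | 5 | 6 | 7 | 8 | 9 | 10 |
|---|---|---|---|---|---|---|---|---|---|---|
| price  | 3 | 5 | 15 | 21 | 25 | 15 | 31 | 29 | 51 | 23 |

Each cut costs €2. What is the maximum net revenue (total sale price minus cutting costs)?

Let v[k] be the best obtainable value from length k. For each k, try every first piece i and keep the best of price[i] + v[k−i] minus the 2 cut fee when i<k.
v[1] = 3
v[2] = max(3+3-2, 5+0) = 5
v[3] = max(3+5-2, 5+3-2, 15+0) = 15
v[4] = max(3+15-2, 5+5-2, 15+3-2, 21+0) = 21
v[5] = max(3+21-2, 5+15-2, 15+5-2, 21+3-2, 25+0) = 25
v[6] = max(3+25-2, 5+21-2, 15+15-2, 21+5-2, 25+3-2, 15+0) = 28
v[7] = max(3+28-2, 5+25-2, 15+21-2, …, 15+3-2, 31+0) = 34
v[8] = max(3+34-2, 5+28-2, 15+25-2, …, 31+3-2, 29+0) = 40
v[9] = max(3+40-2, 5+34-2, 15+28-2, …, 29+3-2, 51+0) = 51
v[10] = max(3+51-2, 5+40-2, 15+34-2, …, 51+3-2, 23+0) = 52
One optimal plan: pieces 9 + 1 (1 cut) → €54 − €2 = €52.

52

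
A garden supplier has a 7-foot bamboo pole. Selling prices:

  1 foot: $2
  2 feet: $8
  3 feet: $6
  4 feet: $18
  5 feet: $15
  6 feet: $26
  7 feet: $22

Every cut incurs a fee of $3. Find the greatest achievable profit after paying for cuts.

Let net[k] be the best obtainable value from length k. For each k, try every first piece i and keep the best of price[i] + net[k−i] minus the 3 cut fee when i<k.
net[1] = 2
net[2] = max(2+2-3, 8+0) = 8
net[3] = max(2+8-3, 8+2-3, 6+0) = 7
net[4] = max(2+7-3, 8+8-3, 6+2-3, 18+0) = 18
net[5] = max(2+18-3, 8+7-3, 6+8-3, 18+2-3, 15+0) = 17
net[6] = max(2+17-3, 8+18-3, 6+7-3, 18+8-3, 15+2-3, 26+0) = 26
net[7] = max(2+26-3, 8+17-3, 6+18-3, …, 26+2-3, 22+0) = 25
One optimal plan: pieces 6 + 1 (1 cut) → $28 − $3 = $25.

25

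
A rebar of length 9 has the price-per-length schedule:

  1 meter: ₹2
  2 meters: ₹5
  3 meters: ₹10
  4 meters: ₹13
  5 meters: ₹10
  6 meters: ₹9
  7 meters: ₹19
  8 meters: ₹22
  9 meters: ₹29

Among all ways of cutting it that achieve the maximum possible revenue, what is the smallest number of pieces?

Consider every possible first cut. r[k] is the best of p[i]+r[k−i] over all sellable i≤k.
r[1] = 2
r[2] = 5
r[3] = 10
r[4] = 13
r[5] = 15  (first piece 1, then r[4]=13)
r[6] = 20  (first piece 3, then r[3]=10)
r[7] = 23  (first piece 3, then r[4]=13)
r[8] = 26  (first piece 4, then r[4]=13)
r[9] = 30  (first piece 3, then r[6]=20)
Maximum revenue is ₹30.
Now minimize piece count subject to staying optimal: for each k, pieces[k] = 1 + min over i with p[i]+r[k−i]=r[k] of pieces[k−i].
pieces[6] = 2
pieces[7] = 2
pieces[8] = 2
pieces[9] = 3

3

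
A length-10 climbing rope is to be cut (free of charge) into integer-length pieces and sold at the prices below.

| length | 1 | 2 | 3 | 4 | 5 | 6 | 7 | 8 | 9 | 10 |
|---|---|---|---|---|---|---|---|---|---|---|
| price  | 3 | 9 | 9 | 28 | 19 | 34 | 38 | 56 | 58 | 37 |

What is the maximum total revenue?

65

Build R[k] bottom-up: R[k] = max over allowed piece i of (p[i] + R[k−i]).
R[1] = 3
R[2] = max(3+3, 9+0) = 9
R[3] = max(3+9, 9+3, 9+0) = 12
R[4] = max(3+12, 9+9, 9+3, 28+0) = 28
R[5] = max(3+28, 9+12, 9+9, 28+3, 19+0) = 31
R[6] = max(3+31, 9+28, 9+12, 28+9, 19+3, 34+0) = 37
R[7] = max(3+37, 9+31, 9+28, …, 34+3, 38+0) = 40
R[8] = max(3+40, 9+37, 9+31, …, 38+3, 56+0) = 56
R[9] = max(3+56, 9+40, 9+37, …, 56+3, 58+0) = 59
R[10] = max(3+59, 9+56, 9+40, …, 58+3, 37+0) = 65
One optimal cutting: 4 + 4 + 2 → €28 + €28 + €9 = €65.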